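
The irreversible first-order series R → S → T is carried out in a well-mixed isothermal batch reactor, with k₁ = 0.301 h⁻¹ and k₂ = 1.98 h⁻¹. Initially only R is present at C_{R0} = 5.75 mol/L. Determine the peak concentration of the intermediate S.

For a first-order series the maximum intermediate yield is C_{S,max}/C_{R0} = (k₁/k₂)^[k₂/(k₂−k₁)].
= (0.301/1.98)^(1.98/(1.98−0.301)) = (0.1520)^(1.179) = 0.1085.
C_{S,max} = 0.1085×5.75 = 0.624 mol/L.

0.624 mol/L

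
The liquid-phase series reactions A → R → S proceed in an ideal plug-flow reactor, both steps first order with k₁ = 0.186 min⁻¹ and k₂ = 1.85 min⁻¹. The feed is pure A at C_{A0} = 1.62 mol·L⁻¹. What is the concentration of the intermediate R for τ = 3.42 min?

The intermediate concentration in a first-order A→B→C sequence is C_R = k₁C_{A0}(e^(−k₁τ) − e^(−k₂τ))/(k₂−k₁).
e^(−k₁τ) = e^(−0.186×3.42) = e^(−0.6361) = 0.5293; e^(−k₂τ) = e^(−6.327) = 0.001787.
C_R = 0.186×1.62/(1.85−0.186) × (0.5293−0.001787) = 0.1811×0.5276 = 0.09553 mol·L⁻¹.

0.0955 mol·L⁻¹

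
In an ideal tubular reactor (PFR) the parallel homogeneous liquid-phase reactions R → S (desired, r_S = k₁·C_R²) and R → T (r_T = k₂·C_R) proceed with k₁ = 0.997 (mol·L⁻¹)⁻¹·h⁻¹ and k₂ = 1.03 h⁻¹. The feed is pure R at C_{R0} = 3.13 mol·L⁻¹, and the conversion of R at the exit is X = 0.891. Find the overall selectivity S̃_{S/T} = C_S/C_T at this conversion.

C_R = C_{R0}(1−X) = 0.3412 mol·L⁻¹.
Along a PFR/batch, dC_T/dC_R = −r_T/(r_S+r_T) = −k₂/(k₂+k₁·C_R).
Integrating from C_{R0} to C_R: C_T = (1.03/0.997)·ln[(1.03+0.997·3.13)/(1.03+0.997·0.341)] = 1.033·ln(4.151/1.370) = 1.145 mol·L⁻¹.
Then C_S = (C_{R0}−C_R) − C_T = 2.789 − 1.145 = 1.644 mol·L⁻¹.
S̃_{S/T} = C_S/C_T = 1.644/1.145 = 1.44.

1.44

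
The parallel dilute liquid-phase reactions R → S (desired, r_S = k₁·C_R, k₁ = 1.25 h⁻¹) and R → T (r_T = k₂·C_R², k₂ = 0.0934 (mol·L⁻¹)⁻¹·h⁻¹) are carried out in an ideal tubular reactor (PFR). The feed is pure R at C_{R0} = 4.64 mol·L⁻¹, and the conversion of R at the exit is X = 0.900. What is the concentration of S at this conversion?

C_R = C_{R0}(1−X) = 0.4640 mol·L⁻¹.
Along a PFR/batch, dC_S/dC_R = −r_S/(r_S+r_T) = −k₁/(k₁+k₂·C_R).
Integrating from C_{R0} to C_R: C_S = (1.25/0.0934)·ln[(1.25+0.0934·4.64)/(1.25+0.0934·0.464)] = 13.38·ln(1.683/1.293) = 3.528 mol·L⁻¹.

3.53 mol·L⁻¹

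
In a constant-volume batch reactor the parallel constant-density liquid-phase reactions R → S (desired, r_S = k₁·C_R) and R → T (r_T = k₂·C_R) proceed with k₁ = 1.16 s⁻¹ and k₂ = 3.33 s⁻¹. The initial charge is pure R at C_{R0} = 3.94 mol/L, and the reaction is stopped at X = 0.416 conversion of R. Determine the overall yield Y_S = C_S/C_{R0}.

C_R = C_{R0}(1−X) = 2.301 mol/L.
Both paths are first order in R, so the instantaneous fraction to S is constant: dC_S/d(−C_R) = k₁/(k₁+k₂) = 0.2584.
C_S = 0.2584·(C_{R0}−C_R) = 0.2584×1.639 = 0.423 mol/L.
Y_S = C_S/C_{R0} = 0.4234/3.94 = 0.107.

0.107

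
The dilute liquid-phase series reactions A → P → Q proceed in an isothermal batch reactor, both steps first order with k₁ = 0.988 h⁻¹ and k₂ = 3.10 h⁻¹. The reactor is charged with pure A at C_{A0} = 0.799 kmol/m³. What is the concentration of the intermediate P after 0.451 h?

The intermediate concentration in a first-order A→B→C sequence is C_P = k₁C_{A0}(e^(−k₁t) − e^(−k₂t))/(k₂−k₁).
e^(−k₁t) = e^(−0.988×0.451) = e^(−0.4456) = 0.6404; e^(−k₂t) = e^(−1.398) = 0.2471.
C_P = 0.988×0.799/(3.10−0.988) × (0.6404−0.2471) = 0.3738×0.3934 = 0.1470 kmol/m³.

0.147 kmol/m³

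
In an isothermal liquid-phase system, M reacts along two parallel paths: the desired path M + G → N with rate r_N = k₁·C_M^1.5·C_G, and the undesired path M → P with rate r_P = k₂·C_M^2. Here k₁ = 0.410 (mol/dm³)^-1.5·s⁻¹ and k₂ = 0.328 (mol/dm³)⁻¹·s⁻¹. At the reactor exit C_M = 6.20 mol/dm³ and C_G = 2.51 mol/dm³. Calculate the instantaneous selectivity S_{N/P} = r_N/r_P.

S_{N/P} = r_N/r_P = (k₁·C_M^1.5·C_G)/(k₂·C_M^2) = (k₁/k₂)·C_M^-0.5·C_G.
= (0.410×6.200^1.5×2.510) / (0.328×6.200^2) = 15.89/12.61 = 1.26.
The undesired path is higher order in M, so low C_M (CSTR or dilute feed) favours N.

1.26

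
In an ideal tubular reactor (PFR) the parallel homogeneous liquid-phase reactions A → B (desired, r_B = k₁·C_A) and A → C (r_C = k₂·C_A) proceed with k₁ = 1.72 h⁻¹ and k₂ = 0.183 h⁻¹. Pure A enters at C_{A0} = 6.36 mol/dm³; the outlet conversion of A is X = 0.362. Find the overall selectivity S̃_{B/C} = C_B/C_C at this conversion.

9.40

C_A = C_{A0}(1−X) = 4.058 mol/dm³.
Both paths are first order in A, so the instantaneous fraction to B is constant: dC_B/d(−C_A) = k₁/(k₁+k₂) = 0.9038.
C_B = 0.9038·(C_{A0}−C_A) = 0.9038×2.302 = 2.08 mol/dm³.
C_C = (C_{A0}−C_A)−C_B = 0.2214 mol/dm³; S̃_{B/C} = 2.081/0.2214 = 9.40.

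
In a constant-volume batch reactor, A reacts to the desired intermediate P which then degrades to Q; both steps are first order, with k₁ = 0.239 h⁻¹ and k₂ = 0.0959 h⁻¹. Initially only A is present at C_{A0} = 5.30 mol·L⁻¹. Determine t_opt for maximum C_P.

For first-order series the maximum of C_P occurs at t_opt = ln(k₂/k₁)/(k₂−k₁).
= ln(0.0959/0.239)/(0.0959−0.239) = ln(0.4013)/-0.1431 = -0.9132/-0.1431 = 6.38 h.

6.38 h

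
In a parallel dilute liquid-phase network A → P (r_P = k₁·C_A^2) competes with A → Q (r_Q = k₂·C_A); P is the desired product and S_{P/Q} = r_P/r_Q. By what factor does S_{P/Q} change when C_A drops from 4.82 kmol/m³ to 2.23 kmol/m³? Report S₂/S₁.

S_{P/Q} = (k₁/k₂)·C_A, so S₂/S₁ = (C_{A,2}/C_{A,1}).
= 2.23/4.82 = 0.463.
Selectivity toward P falls as C_A falls — high-concentration operation is favoured.

0.463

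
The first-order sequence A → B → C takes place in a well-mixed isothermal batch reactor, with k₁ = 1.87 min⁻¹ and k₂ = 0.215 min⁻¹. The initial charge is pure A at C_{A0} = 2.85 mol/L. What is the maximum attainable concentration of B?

Evaluating C_B at t_opt = ln(k₂/k₁)/(k₂−k₁) gives C_{B,max}/C_{A0} = (k₁/k₂)^[k₂/(k₂−k₁)].
= (1.87/0.215)^(0.215/(0.215−1.87)) = (8.698)^(-0.1299) = 0.7550.
C_{B,max} = 0.7550×2.85 = 2.15 mol/L.

2.15 mol/L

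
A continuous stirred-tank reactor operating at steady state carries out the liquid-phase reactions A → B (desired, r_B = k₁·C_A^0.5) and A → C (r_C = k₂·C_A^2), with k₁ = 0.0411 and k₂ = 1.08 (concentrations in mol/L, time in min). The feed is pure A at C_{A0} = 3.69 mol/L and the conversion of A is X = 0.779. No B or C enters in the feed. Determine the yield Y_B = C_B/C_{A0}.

Exit C_A = C_{A0}(1−X) = 3.69×0.221 = 0.8155 mol/L.
In a CSTR the entire volume is at exit conditions, so r_B = 0.0411×0.8155^0.5 = 0.03712 and r_C = 1.08×0.8155^2 = 0.7182.
Fraction of consumed A going to B: r_B/(r_B+r_C) = 0.04914.
C_B = 0.04914·C_{A0}·X = 0.04914×3.69×0.779 = 0.141 mol/L; Y_B = C_B/C_{A0} = 0.0383.

0.0383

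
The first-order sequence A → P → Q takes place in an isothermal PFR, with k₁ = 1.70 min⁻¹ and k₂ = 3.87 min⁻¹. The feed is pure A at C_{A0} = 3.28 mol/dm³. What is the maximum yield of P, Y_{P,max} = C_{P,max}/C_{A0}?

At the optimum, C_{P,max}/C_{A0} = (k₁/k₂)^[k₂/(k₂−k₁)].
= (1.70/3.87)^(3.87/(3.87−1.70)) = (0.4393)^(1.783) = 0.2306.

0.231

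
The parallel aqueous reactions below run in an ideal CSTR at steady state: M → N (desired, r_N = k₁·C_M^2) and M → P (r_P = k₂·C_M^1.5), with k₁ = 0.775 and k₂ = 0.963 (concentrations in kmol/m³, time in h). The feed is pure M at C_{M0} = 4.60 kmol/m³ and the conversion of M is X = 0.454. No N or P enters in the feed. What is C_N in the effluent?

Exit C_M = C_{M0}(1−X) = 4.60×0.546 = 2.512 kmol/m³.
A CSTR operates uniformly at the exit composition, giving r_N = 4.889 and r_P = 3.833 (each k·C_M^n at C_M = 2.512).
Fraction of consumed M going to N: r_N/(r_N+r_P) = 0.5605.
C_N = 0.5605·C_{M0}·X = 0.5605×4.60×0.454 = 1.17 kmol/m³.

1.17 kmol/m³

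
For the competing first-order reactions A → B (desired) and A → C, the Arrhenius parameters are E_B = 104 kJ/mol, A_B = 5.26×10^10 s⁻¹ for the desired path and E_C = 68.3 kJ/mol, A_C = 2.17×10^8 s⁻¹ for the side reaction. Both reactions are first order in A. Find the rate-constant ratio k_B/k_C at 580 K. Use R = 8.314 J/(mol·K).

0.148

With equal orders, S_{B/C} = k_B/k_C = (A_B/A_C)·exp[(E_C−E_B)/(RT)].
(E_C−E_B)/(RT) = (68.3−104)×10³/(8.314×580) = -35700/4822 = -7.403.
k_B/k_C = (5.26×10^10/2.17×10^8)·exp(-7.403) = 242.4 × 6.092×10^-4 = 0.148.
Since E_B > E_C, raising the temperature improves selectivity toward B.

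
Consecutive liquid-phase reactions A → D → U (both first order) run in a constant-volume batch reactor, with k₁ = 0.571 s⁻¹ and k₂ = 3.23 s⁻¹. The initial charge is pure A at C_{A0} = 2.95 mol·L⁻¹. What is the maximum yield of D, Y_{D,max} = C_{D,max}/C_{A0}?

0.122

At the optimum, C_{D,max}/C_{A0} = (k₁/k₂)^[k₂/(k₂−k₁)].
= (0.571/3.23)^(3.23/(3.23−0.571)) = (0.1768)^(1.215) = 0.1219.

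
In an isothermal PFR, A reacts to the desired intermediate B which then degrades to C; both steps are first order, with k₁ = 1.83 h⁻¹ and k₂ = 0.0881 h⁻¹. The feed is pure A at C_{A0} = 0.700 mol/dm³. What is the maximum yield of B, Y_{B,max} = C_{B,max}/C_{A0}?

0.858

Evaluating C_B at τ_opt = ln(k₂/k₁)/(k₂−k₁) gives C_{B,max}/C_{A0} = (k₁/k₂)^[k₂/(k₂−k₁)].
= (1.83/0.0881)^(0.0881/(0.0881−1.83)) = (20.77)^(-0.05058) = 0.8578.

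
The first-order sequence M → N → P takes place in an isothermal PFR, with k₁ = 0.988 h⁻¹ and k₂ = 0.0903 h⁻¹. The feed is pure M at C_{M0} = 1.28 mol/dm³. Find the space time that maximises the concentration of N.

2.67 h

The intermediate peaks when r₁ = r₂, i.e. k₁e^(−k₁τ) = k₂e^(−k₂τ), giving τ_opt = ln(k₂/k₁)/(k₂−k₁).
= ln(0.0903/0.988)/(0.0903−0.988) = ln(0.09140)/-0.8977 = -2.393/-0.8977 = 2.67 h.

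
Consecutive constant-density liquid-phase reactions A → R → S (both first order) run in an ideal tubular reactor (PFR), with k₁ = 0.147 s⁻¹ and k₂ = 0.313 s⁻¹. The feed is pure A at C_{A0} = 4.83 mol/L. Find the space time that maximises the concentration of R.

The intermediate peaks when r₁ = r₂, i.e. k₁e^(−k₁τ) = k₂e^(−k₂τ), giving τ_opt = ln(k₂/k₁)/(k₂−k₁).
= ln(0.313/0.147)/(0.313−0.147) = ln(2.129)/0.1660 = 0.7558/0.1660 = 4.55 s.

4.55 s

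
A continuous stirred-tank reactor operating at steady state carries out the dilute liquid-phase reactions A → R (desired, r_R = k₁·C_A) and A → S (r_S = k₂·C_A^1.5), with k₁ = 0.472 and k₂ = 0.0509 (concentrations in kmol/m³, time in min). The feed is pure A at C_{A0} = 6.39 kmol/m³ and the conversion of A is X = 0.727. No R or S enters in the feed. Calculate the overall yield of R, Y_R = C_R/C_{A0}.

Exit C_A = C_{A0}(1−X) = 6.39×0.273 = 1.744 kmol/m³.
In a CSTR the entire volume is at exit conditions, so r_R = 0.472×1.744 = 0.8234 and r_S = 0.0509×1.744^1.5 = 0.1173.
Fraction of consumed A going to R: r_R/(r_R+r_S) = 0.8753.
C_R = 0.8753·C_{A0}·X = 0.8753×6.39×0.727 = 4.07 kmol/m³; Y_R = C_R/C_{A0} = 0.636.

0.636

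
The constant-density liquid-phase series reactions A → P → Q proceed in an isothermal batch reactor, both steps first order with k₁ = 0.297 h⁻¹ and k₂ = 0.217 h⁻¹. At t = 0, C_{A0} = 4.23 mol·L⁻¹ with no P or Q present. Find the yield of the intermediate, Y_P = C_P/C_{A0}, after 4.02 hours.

0.427

For first-order series with pure A initially, C_P(t) = k₁C_{A0}/(k₂−k₁)·(e^(−k₁t) − e^(−k₂t)).
e^(−k₁t) = e^(−0.297×4.02) = e^(−1.194) = 0.3030; e^(−k₂t) = e^(−0.8723) = 0.4180.
C_P = 0.297×4.23/(0.217−0.297) × (0.3030−0.4180) = (-15.70)×(-0.1149) = 1.805 mol·L⁻¹.
Y_P = C_P/C_{A0} = 1.805/4.23 = 0.427.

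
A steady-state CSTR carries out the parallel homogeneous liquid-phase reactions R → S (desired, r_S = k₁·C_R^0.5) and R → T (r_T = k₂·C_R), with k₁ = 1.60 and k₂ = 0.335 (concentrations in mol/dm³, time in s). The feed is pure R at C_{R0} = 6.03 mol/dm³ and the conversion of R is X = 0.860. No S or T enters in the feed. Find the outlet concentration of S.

Exit C_R = C_{R0}(1−X) = 6.03×0.140 = 0.8442 mol/dm³.
Rates in a CSTR are evaluated at the outlet concentration: r_S = 1.60×0.8442^0.5 = 1.470, r_T = 0.335×0.8442 = 0.2828.
Fraction of consumed R going to S: r_S/(r_S+r_T) = 0.8387.
C_S = 0.8387·C_{R0}·X = 0.8387×6.03×0.860 = 4.35 mol/dm³.

4.35 mol/dm³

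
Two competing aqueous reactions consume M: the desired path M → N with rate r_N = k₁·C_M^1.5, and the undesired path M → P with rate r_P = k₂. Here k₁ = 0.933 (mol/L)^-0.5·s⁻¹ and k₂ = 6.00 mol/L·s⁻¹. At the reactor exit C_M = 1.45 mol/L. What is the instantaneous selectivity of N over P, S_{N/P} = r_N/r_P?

0.272

S_{N/P} = r_N/r_P = (k₁·C_M^1.5)/(k₂) = (k₁/k₂)·C_M^1.5.
= (0.933×1.450^1.5) / (6.00) = 1.629/6.000 = 0.272.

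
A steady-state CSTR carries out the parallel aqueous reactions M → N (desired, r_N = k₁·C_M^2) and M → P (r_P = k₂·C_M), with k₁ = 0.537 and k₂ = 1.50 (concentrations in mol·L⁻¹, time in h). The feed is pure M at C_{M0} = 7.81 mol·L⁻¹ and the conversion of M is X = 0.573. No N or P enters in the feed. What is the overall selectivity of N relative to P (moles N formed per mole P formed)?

Exit C_M = C_{M0}(1−X) = 7.81×0.427 = 3.335 mol·L⁻¹.
Rates in a CSTR are evaluated at the outlet concentration: r_N = 0.537×3.335^2 = 5.972, r_P = 1.50×3.335 = 5.002.
Overall selectivity = C_N/C_P = r_Nτ/(r_Pτ) = r_N/r_P = 1.19.

1.19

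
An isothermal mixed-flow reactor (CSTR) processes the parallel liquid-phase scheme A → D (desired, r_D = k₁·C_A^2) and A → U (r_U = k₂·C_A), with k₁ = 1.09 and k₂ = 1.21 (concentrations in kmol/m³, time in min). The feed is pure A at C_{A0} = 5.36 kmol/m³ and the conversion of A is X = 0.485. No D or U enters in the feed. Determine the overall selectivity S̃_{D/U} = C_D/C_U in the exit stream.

Exit C_A = C_{A0}(1−X) = 5.36×0.515 = 2.760 kmol/m³.
A CSTR operates uniformly at the exit composition, giving r_D = 8.306 and r_U = 3.340 (each k·C_A^n at C_A = 2.760).
Overall selectivity = C_D/C_U = r_Dτ/(r_Uτ) = r_D/r_U = 2.49.

2.49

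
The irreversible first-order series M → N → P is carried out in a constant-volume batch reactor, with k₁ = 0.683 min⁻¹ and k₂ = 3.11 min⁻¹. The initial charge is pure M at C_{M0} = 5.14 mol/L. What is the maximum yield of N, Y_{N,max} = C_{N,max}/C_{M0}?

For a first-order series the maximum intermediate yield is C_{N,max}/C_{M0} = (k₁/k₂)^[k₂/(k₂−k₁)].
= (0.683/3.11)^(3.11/(3.11−0.683)) = (0.2196)^(1.281) = 0.1433.

0.143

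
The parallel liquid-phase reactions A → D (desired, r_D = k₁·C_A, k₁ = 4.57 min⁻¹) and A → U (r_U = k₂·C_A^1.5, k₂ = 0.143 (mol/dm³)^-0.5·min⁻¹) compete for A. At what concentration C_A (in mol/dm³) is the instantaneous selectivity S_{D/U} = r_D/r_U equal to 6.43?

S_{D/U} = (k₁/k₂)·C_A^-0.5 ⇒ C_A = (S·k₂/k₁)^(-2).
= (6.43×0.143/4.57)^(-2) = (0.2012)^(-2) = 24.7 mol/dm³.

24.7 mol/dm³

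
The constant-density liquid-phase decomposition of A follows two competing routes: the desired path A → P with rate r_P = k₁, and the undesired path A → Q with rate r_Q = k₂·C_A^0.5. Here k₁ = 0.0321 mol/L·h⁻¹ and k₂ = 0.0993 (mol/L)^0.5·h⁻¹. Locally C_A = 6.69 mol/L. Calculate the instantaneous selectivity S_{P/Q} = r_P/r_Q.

S_{P/Q} = r_P/r_Q = (k₁)/(k₂·C_A^0.5) = (k₁/k₂)·C_A^-0.5.
= (0.0321) / (0.0993×6.690^0.5) = 0.03210/0.2568 = 0.125.
The undesired path is higher order in A, so low C_A (CSTR or dilute feed) favours P.

0.125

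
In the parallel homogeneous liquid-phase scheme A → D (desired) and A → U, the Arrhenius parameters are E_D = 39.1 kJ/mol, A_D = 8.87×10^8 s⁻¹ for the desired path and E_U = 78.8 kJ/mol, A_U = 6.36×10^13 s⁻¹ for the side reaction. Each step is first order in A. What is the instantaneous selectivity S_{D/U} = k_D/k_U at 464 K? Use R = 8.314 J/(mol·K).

0.411

With equal orders, S_{D/U} = k_D/k_U = (A_D/A_U)·exp[(E_U−E_D)/(RT)].
(E_U−E_D)/(RT) = (78.8−39.1)×10³/(8.314×464) = 39700/3858 = 10.29.
k_D/k_U = (8.87×10^8/6.36×10^13)·exp(10.29) = 1.395×10^-5 × 29470 = 0.411.
Since E_D < E_U, lowering the temperature improves selectivity toward D.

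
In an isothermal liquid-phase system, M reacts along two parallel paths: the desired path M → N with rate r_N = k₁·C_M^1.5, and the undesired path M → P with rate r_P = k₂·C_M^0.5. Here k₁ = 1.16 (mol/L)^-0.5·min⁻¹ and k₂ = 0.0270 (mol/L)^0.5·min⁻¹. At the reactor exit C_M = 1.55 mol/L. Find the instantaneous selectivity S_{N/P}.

66.6

S_{N/P} = r_N/r_P = (k₁·C_M^1.5)/(k₂·C_M^0.5) = (k₁/k₂)·C_M.
= (1.16×1.550^1.5) / (0.0270×1.550^0.5) = 2.238/0.03361 = 66.6.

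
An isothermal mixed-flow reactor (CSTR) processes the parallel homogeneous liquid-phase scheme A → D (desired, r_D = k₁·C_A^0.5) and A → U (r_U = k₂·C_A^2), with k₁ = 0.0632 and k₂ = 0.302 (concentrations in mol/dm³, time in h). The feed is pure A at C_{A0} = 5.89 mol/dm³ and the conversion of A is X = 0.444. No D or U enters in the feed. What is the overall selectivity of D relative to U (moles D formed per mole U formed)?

0.0353

Exit C_A = C_{A0}(1−X) = 5.89×0.556 = 3.275 mol/dm³.
In a CSTR the entire volume is at exit conditions, so r_D = 0.0632×3.275^0.5 = 0.1144 and r_U = 0.302×3.275^2 = 3.239.
Overall selectivity = C_D/C_U = r_Dτ/(r_Uτ) = r_D/r_U = 0.0353.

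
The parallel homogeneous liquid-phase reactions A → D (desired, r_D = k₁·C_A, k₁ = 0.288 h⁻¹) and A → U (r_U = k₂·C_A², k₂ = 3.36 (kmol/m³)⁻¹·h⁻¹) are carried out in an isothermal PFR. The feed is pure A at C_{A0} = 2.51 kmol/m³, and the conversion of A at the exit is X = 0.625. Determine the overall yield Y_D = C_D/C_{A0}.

C_A = C_{A0}(1−X) = 0.9412 kmol/m³.
Along a PFR/batch, dC_D/dC_A = −r_D/(r_D+r_U) = −k₁/(k₁+k₂·C_A).
Integrating from C_{A0} to C_A: C_D = (0.288/3.36)·ln[(0.288+3.36·2.51)/(0.288+3.36·0.941)] = 0.08571·ln(8.722/3.451) = 0.07948 kmol/m³.
Y_D = C_D/C_{A0} = 0.07948/2.51 = 0.0317.

0.0317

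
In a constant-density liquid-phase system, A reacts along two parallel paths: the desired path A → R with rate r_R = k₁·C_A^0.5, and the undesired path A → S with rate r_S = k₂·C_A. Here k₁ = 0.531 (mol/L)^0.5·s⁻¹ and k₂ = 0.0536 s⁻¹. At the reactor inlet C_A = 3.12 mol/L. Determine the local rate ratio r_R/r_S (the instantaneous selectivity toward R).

S_{R/S} = r_R/r_S = (k₁·C_A^0.5)/(k₂·C_A) = (k₁/k₂)·C_A^-0.5.
= (0.531×3.120^0.5) / (0.0536×3.120) = 0.9379/0.1672 = 5.61.

5.61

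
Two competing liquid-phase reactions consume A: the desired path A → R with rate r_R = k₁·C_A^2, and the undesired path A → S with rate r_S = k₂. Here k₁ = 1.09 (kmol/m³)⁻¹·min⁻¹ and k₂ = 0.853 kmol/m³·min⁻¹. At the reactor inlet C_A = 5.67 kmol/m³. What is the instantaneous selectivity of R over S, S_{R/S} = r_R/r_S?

41.1

S_{R/S} = r_R/r_S = (k₁·C_A^2)/(k₂) = (k₁/k₂)·C_A^2.
= (1.09×5.670^2) / (0.853) = 35.04/0.8530 = 41.1.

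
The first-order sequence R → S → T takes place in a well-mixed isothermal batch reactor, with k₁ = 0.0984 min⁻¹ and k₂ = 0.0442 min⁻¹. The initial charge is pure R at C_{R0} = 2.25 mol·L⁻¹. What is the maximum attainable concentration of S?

For a first-order series the maximum intermediate yield is C_{S,max}/C_{R0} = (k₁/k₂)^[k₂/(k₂−k₁)].
= (0.0984/0.0442)^(0.0442/(0.0442−0.0984)) = (2.226)^(-0.8155) = 0.5207.
C_{S,max} = 0.5207×2.25 = 1.17 mol·L⁻¹.

1.17 mol·L⁻¹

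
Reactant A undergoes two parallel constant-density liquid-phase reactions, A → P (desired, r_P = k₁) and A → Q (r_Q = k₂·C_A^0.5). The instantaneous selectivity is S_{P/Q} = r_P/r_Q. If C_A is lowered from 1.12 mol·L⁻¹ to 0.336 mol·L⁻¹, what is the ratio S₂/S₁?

1.83

S_{P/Q} = (k₁/k₂)·C_A^-0.5, so S₂/S₁ = (C_{A,2}/C_{A,1})^-0.5.
= (0.336/1.12)^(-0.5) = (0.3000)^(-0.5) = 1.83.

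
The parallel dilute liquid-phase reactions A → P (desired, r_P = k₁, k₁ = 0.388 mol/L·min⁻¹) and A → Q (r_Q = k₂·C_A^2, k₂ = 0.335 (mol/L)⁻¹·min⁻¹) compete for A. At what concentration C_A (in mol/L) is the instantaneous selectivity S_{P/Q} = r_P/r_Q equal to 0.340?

1.85 mol/L

S_{P/Q} = (k₁/k₂)·C_A^-2 ⇒ C_A = (S·k₂/k₁)^(-0.5).
= (0.340×0.335/0.388)^(-0.5) = (0.2936)^(-0.5) = 1.85 mol/L.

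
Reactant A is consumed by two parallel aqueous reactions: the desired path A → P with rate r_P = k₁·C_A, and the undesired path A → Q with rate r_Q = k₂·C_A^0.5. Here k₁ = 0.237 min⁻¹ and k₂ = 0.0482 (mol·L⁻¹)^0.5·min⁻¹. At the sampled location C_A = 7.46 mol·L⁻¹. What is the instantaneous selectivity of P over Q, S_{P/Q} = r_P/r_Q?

S_{P/Q} = r_P/r_Q = (k₁·C_A)/(k₂·C_A^0.5) = (k₁/k₂)·C_A^0.5.
= (0.237×7.460) / (0.0482×7.460^0.5) = 1.768/0.1316 = 13.4.

13.4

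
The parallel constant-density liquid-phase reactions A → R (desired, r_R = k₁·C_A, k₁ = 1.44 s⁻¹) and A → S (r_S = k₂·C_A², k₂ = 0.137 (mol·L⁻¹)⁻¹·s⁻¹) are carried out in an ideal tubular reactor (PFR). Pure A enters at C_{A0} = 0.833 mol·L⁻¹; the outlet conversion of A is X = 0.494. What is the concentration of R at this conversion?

C_A = C_{A0}(1−X) = 0.4215 mol·L⁻¹.
Along a PFR/batch, dC_R/dC_A = −r_R/(r_R+r_S) = −k₁/(k₁+k₂·C_A).
Integrating from C_{A0} to C_A: C_R = (1.44/0.137)·ln[(1.44+0.137·0.833)/(1.44+0.137·0.421)] = 10.51·ln(1.554/1.498) = 0.3884 mol·L⁻¹.

0.388 mol·L⁻¹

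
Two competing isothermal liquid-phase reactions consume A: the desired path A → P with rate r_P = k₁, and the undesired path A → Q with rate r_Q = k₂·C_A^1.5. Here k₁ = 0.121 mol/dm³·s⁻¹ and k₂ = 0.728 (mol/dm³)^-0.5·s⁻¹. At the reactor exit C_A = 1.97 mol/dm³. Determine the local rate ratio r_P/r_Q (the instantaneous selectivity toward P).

S_{P/Q} = r_P/r_Q = (k₁)/(k₂·C_A^1.5) = (k₁/k₂)·C_A^-1.5.
= (0.121) / (0.728×1.970^1.5) = 0.1210/2.013 = 0.0601.
The undesired path is higher order in A, so low C_A (CSTR or dilute feed) favours P.

0.0601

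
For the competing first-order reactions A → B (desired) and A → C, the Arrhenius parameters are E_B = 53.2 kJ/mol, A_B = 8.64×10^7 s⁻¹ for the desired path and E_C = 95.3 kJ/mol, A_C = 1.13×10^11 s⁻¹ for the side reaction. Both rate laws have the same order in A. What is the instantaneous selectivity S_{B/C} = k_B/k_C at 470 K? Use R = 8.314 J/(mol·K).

36.5

k_B/k_C = (A_B/A_C)·exp[−(E_B−E_C)/(RT)] = (A_B/A_C)·exp[(E_C−E_B)/(RT)].
(E_C−E_B)/(RT) = (95.3−53.2)×10³/(8.314×470) = 42100/3908 = 10.77.
k_B/k_C = (8.64×10^7/1.13×10^11)·exp(10.77) = 7.646×10^-4 × 47759 = 36.5.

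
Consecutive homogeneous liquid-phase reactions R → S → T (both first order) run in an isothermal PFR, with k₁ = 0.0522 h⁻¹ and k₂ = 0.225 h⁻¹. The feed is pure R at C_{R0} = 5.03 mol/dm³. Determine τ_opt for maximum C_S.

Setting dC_S/dτ = 0 gives τ_opt = ln(k₂/k₁)/(k₂−k₁).
= ln(0.225/0.0522)/(0.225−0.0522) = ln(4.310)/0.1728 = 1.461/0.1728 = 8.45 h.

8.45 h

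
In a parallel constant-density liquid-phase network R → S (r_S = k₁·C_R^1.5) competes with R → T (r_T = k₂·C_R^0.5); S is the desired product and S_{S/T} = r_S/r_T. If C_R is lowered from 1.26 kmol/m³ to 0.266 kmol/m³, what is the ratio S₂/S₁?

S_{S/T} = (k₁/k₂)·C_R, so S₂/S₁ = (C_{R,2}/C_{R,1}).
= 0.266/1.26 = 0.211.

0.211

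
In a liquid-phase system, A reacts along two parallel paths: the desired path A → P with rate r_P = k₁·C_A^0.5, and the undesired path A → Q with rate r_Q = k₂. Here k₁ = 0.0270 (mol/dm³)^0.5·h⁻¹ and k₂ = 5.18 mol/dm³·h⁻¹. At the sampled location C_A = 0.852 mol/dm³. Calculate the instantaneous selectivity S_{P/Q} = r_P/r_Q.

S_{P/Q} = r_P/r_Q = (k₁·C_A^0.5)/(k₂) = (k₁/k₂)·C_A^0.5.
= (0.0270×0.8520^0.5) / (5.18) = 0.02492/5.180 = 0.00481.

0.00481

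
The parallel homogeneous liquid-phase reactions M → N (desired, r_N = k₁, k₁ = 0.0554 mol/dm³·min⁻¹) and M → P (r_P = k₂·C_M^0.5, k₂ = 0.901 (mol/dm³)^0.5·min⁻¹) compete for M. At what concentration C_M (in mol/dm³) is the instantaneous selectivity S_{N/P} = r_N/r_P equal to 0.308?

S_{N/P} = (k₁/k₂)·C_M^-0.5 ⇒ C_M = (S·k₂/k₁)^(-2).
= (0.308×0.901/0.0554)^(-2) = (5.009)^(-2) = 0.0399 mol/dm³.

0.0399 mol/dm³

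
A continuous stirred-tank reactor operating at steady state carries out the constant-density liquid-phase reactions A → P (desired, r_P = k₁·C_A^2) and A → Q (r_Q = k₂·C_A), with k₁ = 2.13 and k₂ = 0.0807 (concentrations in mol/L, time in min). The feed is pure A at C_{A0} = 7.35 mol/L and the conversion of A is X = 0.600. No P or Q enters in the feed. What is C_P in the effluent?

4.35 mol/L

Exit C_A = C_{A0}(1−X) = 7.35×0.400 = 2.940 mol/L.
In a CSTR the entire volume is at exit conditions, so r_P = 2.13×2.940^2 = 18.41 and r_Q = 0.0807×2.940 = 0.2373.
Fraction of consumed A going to P: r_P/(r_P+r_Q) = 0.9873.
C_P = 0.9873·C_{A0}·X = 0.9873×7.35×0.600 = 4.35 mol/L.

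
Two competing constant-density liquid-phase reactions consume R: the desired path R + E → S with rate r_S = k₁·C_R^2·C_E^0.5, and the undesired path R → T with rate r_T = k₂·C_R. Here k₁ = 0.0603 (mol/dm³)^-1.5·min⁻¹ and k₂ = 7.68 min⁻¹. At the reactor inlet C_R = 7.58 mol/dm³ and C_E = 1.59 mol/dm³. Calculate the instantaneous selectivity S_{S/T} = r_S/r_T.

S_{S/T} = r_S/r_T = (k₁·C_R^2·C_E^0.5)/(k₂·C_R) = (k₁/k₂)·C_R·C_E^0.5.
= (0.0603×7.580^2×1.590^0.5) / (7.68×7.580) = 4.369/58.21 = 0.0750.
Since the desired path is higher order in R, keeping C_R high (PFR or concentrated feed) favours S.

0.0750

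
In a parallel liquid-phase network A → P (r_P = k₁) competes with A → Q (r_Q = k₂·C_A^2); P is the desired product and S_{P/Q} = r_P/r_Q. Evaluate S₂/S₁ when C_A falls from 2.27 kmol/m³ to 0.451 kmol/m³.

25.3

S_{P/Q} = (k₁/k₂)·C_A^-2, so S₂/S₁ = (C_{A,2}/C_{A,1})^-2.
= (0.451/2.27)^(-2) = (0.1987)^(-2) = 25.3.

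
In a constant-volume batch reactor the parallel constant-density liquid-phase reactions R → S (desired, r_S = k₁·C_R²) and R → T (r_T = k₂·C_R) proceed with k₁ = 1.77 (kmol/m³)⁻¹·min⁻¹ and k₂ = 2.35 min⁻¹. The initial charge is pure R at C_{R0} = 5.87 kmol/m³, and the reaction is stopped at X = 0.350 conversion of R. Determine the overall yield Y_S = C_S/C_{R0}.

C_R = C_{R0}(1−X) = 3.816 kmol/m³.
Along a PFR/batch, dC_T/dC_R = −r_T/(r_S+r_T) = −k₂/(k₂+k₁·C_R).
Integrating from C_{R0} to C_R: C_T = (2.35/1.77)·ln[(2.35+1.77·5.87)/(2.35+1.77·3.82)] = 1.328·ln(12.74/9.103) = 0.4462 kmol/m³.
Then C_S = (C_{R0}−C_R) − C_T = 2.054 − 0.4462 = 1.608 kmol/m³.
Y_S = C_S/C_{R0} = 1.608/5.87 = 0.274.

0.274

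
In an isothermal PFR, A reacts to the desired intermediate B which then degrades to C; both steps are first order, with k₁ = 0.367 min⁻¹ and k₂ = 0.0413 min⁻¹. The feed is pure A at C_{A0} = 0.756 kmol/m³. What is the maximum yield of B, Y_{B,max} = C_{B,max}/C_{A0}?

0.758

At the optimum, C_{B,max}/C_{A0} = (k₁/k₂)^[k₂/(k₂−k₁)].
= (0.367/0.0413)^(0.0413/(0.0413−0.367)) = (8.886)^(-0.1268) = 0.7581.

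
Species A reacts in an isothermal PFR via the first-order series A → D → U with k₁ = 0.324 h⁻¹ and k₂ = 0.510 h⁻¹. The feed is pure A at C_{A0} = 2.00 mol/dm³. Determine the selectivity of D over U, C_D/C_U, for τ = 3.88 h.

For first-order series with pure A initially, C_D(τ) = k₁C_{A0}/(k₂−k₁)·(e^(−k₁τ) − e^(−k₂τ)).
e^(−k₁τ) = e^(−0.324×3.88) = e^(−1.257) = 0.2845; e^(−k₂τ) = e^(−1.979) = 0.1382.
C_D = 0.324×2.00/(0.510−0.324) × (0.2845−0.1382) = 3.484×0.1462 = 0.5095 mol/dm³.
C_A = C_{A0}e^(−k₁τ) = 0.5689 mol/dm³, so C_U = C_{A0}−C_A−C_D = 0.9216 mol/dm³; C_D/C_U = 0.553.

0.553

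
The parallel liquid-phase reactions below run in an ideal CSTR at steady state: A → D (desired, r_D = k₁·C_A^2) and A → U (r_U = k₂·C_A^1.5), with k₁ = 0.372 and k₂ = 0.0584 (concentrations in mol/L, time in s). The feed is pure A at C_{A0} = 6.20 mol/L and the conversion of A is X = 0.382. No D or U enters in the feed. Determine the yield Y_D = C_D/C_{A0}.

Exit C_A = C_{A0}(1−X) = 6.20×0.618 = 3.832 mol/L.
A CSTR operates uniformly at the exit composition, giving r_D = 5.461 and r_U = 0.4380 (each k·C_A^n at C_A = 3.832).
Fraction of consumed A going to D: r_D/(r_D+r_U) = 0.9258.
C_D = 0.9258·C_{A0}·X = 0.9258×6.20×0.382 = 2.19 mol/L; Y_D = C_D/C_{A0} = 0.354.

0.354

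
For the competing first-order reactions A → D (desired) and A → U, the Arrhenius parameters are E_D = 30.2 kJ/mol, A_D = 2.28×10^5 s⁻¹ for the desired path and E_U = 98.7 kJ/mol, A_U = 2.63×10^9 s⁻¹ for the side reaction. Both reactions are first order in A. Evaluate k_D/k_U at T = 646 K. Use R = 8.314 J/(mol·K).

Since both paths have the same order in A, the concentration cancels and S_{D/U} = k_D/k_U = (A_D/A_U)·exp[(E_U−E_D)/(RT)].
(E_U−E_D)/(RT) = (98.7−30.2)×10³/(8.314×646) = 68500/5371 = 12.75.
k_D/k_U = (2.28×10^5/2.63×10^9)·exp(12.75) = 8.669×10^-5 × 3.459×10^5 = 30.0.
Since E_D < E_U, lowering the temperature improves selectivity toward D.

30.0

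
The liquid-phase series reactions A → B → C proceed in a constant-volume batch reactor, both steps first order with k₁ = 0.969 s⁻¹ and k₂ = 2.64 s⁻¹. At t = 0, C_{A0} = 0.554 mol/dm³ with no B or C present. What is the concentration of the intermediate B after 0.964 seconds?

The intermediate concentration in a first-order A→B→C sequence is C_B = k₁C_{A0}(e^(−k₁t) − e^(−k₂t))/(k₂−k₁).
e^(−k₁t) = e^(−0.969×0.964) = e^(−0.9341) = 0.3929; e^(−k₂t) = e^(−2.545) = 0.07848.
C_B = 0.969×0.554/(2.64−0.969) × (0.3929−0.07848) = 0.3213×0.3145 = 0.1010 mol/dm³.

0.101 mol/dm³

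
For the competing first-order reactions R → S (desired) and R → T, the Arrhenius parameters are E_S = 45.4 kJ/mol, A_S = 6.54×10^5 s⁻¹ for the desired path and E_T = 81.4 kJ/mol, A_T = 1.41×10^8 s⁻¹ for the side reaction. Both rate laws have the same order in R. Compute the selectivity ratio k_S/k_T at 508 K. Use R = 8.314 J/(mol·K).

k_S/k_T = (A_S/A_T)·exp[−(E_S−E_T)/(RT)] = (A_S/A_T)·exp[(E_T−E_S)/(RT)].
(E_T−E_S)/(RT) = (81.4−45.4)×10³/(8.314×508) = 36000/4224 = 8.524.
k_S/k_T = (6.54×10^5/1.41×10^8)·exp(8.524) = 0.004638 × 5033 = 23.3.

23.3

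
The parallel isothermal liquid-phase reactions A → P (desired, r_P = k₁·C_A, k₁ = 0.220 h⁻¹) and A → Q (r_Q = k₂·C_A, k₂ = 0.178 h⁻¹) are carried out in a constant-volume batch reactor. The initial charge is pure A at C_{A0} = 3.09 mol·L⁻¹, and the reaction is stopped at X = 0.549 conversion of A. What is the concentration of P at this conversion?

0.938 mol·L⁻¹

C_A = C_{A0}(1−X) = 1.394 mol·L⁻¹.
Both paths are first order in A, so the instantaneous fraction to P is constant: dC_P/d(−C_A) = k₁/(k₁+k₂) = 0.5528.
C_P = 0.5528·(C_{A0}−C_A) = 0.5528×1.696 = 0.938 mol·L⁻¹.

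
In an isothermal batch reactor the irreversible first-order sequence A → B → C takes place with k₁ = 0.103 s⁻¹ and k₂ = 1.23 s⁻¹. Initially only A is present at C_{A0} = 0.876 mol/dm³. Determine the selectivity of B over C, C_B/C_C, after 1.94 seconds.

0.579

For first-order series with pure A initially, C_B(t) = k₁C_{A0}/(k₂−k₁)·(e^(−k₁t) − e^(−k₂t)).
e^(−k₁t) = e^(−0.103×1.94) = e^(−0.1998) = 0.8189; e^(−k₂t) = e^(−2.386) = 0.09198.
C_B = 0.103×0.876/(1.23−0.103) × (0.8189−0.09198) = 0.08006×0.7269 = 0.05820 mol/dm³.
C_A = C_{A0}e^(−k₁t) = 0.7173 mol/dm³, so C_C = C_{A0}−C_A−C_B = 0.1005 mol/dm³; C_B/C_C = 0.579.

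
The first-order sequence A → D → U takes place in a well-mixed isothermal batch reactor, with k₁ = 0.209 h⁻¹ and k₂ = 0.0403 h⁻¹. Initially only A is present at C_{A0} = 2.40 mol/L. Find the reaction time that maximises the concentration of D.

9.76 h

For first-order series the maximum of C_D occurs at t_opt = ln(k₂/k₁)/(k₂−k₁).
= ln(0.0403/0.209)/(0.0403−0.209) = ln(0.1928)/-0.1687 = -1.646/-0.1687 = 9.76 h.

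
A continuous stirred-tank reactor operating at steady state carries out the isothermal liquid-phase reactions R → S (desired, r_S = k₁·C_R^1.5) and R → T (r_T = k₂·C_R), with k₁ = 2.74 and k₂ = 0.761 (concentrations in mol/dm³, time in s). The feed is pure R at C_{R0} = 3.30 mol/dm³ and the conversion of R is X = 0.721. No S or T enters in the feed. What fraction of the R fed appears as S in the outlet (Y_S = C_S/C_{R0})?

Exit C_R = C_{R0}(1−X) = 3.30×0.279 = 0.9207 mol/dm³.
Rates in a CSTR are evaluated at the outlet concentration: r_S = 2.74×0.9207^1.5 = 2.421, r_T = 0.761×0.9207 = 0.7007.
Fraction of consumed R going to S: r_S/(r_S+r_T) = 0.7755.
C_S = 0.7755·C_{R0}·X = 0.7755×3.30×0.721 = 1.85 mol/dm³; Y_S = C_S/C_{R0} = 0.559.

0.559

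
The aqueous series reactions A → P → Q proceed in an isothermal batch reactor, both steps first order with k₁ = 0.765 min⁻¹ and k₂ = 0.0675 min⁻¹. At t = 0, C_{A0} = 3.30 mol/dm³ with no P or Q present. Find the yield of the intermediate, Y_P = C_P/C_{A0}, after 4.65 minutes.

Solving the coupled first-order balances gives C_P(t) = [k₁/(k₂−k₁)]·C_{A0}·(e^(−k₁t) − e^(−k₂t)).
e^(−k₁t) = e^(−0.765×4.65) = e^(−3.557) = 0.02852; e^(−k₂t) = e^(−0.3139) = 0.7306.
C_P = 0.765×3.30/(0.0675−0.765) × (0.02852−0.7306) = (-3.619)×(-0.7021) = 2.541 mol/dm³.
Y_P = C_P/C_{A0} = 2.541/3.30 = 0.770.

0.770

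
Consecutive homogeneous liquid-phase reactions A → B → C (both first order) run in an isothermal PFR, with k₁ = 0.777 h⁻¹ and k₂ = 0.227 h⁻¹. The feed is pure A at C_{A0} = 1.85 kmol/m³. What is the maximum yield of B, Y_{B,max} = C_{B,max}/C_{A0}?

At the optimum, C_{B,max}/C_{A0} = (k₁/k₂)^[k₂/(k₂−k₁)].
= (0.777/0.227)^(0.227/(0.227−0.777)) = (3.423)^(-0.4127) = 0.6018.

0.602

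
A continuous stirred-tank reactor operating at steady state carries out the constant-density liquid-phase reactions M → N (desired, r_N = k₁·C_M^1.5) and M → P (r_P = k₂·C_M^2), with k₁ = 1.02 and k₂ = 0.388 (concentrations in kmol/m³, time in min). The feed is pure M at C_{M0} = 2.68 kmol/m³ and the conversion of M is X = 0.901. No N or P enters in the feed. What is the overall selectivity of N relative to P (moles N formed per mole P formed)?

Exit C_M = C_{M0}(1−X) = 2.68×0.0990 = 0.2653 kmol/m³.
A CSTR operates uniformly at the exit composition, giving r_N = 0.1394 and r_P = 0.02731 (each k·C_M^n at C_M = 0.2653).
Overall selectivity = C_N/C_P = r_Nτ/(r_Pτ) = r_N/r_P = 5.10.

5.10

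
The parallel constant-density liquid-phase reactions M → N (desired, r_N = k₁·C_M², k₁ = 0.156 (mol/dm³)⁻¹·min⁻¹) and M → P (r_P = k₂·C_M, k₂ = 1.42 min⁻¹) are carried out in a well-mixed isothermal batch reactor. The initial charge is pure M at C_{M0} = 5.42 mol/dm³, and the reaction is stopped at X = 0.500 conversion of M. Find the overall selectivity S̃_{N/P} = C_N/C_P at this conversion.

0.441

C_M = C_{M0}(1−X) = 2.710 mol/dm³.
Along a PFR/batch, dC_P/dC_M = −r_P/(r_N+r_P) = −k₂/(k₂+k₁·C_M).
Integrating from C_{M0} to C_M: C_P = (1.42/0.156)·ln[(1.42+0.156·5.42)/(1.42+0.156·2.71)] = 9.103·ln(2.266/1.843) = 1.880 mol/dm³.
Then C_N = (C_{M0}−C_M) − C_P = 2.710 − 1.880 = 0.8300 mol/dm³.
S̃_{N/P} = C_N/C_P = 0.8300/1.880 = 0.441.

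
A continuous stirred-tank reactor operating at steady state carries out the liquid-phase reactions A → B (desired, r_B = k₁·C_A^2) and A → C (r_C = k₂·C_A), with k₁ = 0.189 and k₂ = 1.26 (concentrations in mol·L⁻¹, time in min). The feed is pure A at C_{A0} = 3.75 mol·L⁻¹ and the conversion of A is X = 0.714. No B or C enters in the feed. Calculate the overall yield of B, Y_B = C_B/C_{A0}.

0.0989

Exit C_A = C_{A0}(1−X) = 3.75×0.286 = 1.073 mol·L⁻¹.
A CSTR operates uniformly at the exit composition, giving r_B = 0.2174 and r_C = 1.351 (each k·C_A^n at C_A = 1.073).
Fraction of consumed A going to B: r_B/(r_B+r_C) = 0.1386.
C_B = 0.1386·C_{A0}·X = 0.1386×3.75×0.714 = 0.371 mol·L⁻¹; Y_B = C_B/C_{A0} = 0.0989.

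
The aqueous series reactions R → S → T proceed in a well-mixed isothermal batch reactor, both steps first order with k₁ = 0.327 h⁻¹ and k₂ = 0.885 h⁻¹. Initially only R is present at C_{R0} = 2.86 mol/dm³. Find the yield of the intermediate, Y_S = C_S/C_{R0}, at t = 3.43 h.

Solving the coupled first-order balances gives C_S(t) = [k₁/(k₂−k₁)]·C_{R0}·(e^(−k₁t) − e^(−k₂t)).
e^(−k₁t) = e^(−0.327×3.43) = e^(−1.122) = 0.3258; e^(−k₂t) = e^(−3.036) = 0.04805.
C_S = 0.327×2.86/(0.885−0.327) × (0.3258−0.04805) = 1.676×0.2777 = 0.4654 mol/dm³.
Y_S = C_S/C_{R0} = 0.4654/2.86 = 0.163.

0.163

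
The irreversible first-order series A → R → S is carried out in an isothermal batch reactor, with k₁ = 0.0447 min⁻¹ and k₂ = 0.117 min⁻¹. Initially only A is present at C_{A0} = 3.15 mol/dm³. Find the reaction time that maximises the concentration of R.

13.3 min

Setting dC_R/dt = 0 gives t_opt = ln(k₂/k₁)/(k₂−k₁).
= ln(0.117/0.0447)/(0.117−0.0447) = ln(2.617)/0.07230 = 0.9622/0.07230 = 13.3 min.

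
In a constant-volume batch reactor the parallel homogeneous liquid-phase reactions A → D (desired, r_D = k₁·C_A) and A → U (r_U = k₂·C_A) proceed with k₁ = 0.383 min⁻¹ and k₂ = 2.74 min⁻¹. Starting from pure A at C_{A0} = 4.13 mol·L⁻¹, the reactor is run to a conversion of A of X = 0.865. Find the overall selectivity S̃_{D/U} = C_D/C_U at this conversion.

0.140

C_A = C_{A0}(1−X) = 0.5575 mol·L⁻¹.
Both paths are first order in A, so the instantaneous fraction to D is constant: dC_D/d(−C_A) = k₁/(k₁+k₂) = 0.1226.
C_D = 0.1226·(C_{A0}−C_A) = 0.1226×3.572 = 0.438 mol·L⁻¹.
C_U = (C_{A0}−C_A)−C_D = 3.134 mol·L⁻¹; S̃_{D/U} = 0.4381/3.134 = 0.140.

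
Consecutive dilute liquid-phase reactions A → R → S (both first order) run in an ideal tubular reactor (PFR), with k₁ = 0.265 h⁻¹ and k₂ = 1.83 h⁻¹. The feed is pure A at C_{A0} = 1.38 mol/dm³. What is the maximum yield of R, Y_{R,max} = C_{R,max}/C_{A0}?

0.104

For a first-order series the maximum intermediate yield is C_{R,max}/C_{A0} = (k₁/k₂)^[k₂/(k₂−k₁)].
= (0.265/1.83)^(1.83/(1.83−0.265)) = (0.1448)^(1.169) = 0.1044.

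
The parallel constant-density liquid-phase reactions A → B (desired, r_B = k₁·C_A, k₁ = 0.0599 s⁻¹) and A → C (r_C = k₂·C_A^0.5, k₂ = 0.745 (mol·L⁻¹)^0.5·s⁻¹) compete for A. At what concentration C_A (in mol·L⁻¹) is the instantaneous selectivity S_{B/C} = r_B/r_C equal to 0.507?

S_{B/C} = (k₁/k₂)·C_A^0.5 ⇒ C_A = (S·k₂/k₁)^(2).
= (0.507×0.745/0.0599)^(2) = (6.306)^(2) = 39.8 mol·L⁻¹.

39.8 mol·L⁻¹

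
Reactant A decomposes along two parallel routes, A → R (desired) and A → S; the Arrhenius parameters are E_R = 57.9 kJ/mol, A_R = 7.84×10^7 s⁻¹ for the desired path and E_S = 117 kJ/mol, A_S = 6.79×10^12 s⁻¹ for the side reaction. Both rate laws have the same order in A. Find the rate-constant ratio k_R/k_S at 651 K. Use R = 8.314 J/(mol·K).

With equal orders, S_{R/S} = k_R/k_S = (A_R/A_S)·exp[(E_S−E_R)/(RT)].
(E_S−E_R)/(RT) = (117−57.9)×10³/(8.314×651) = 59100/5412 = 10.92.
k_R/k_S = (7.84×10^7/6.79×10^12)·exp(10.92) = 1.155×10^-5 × 55234 = 0.638.
Since E_R < E_S, lowering the temperature improves selectivity toward R.

0.638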